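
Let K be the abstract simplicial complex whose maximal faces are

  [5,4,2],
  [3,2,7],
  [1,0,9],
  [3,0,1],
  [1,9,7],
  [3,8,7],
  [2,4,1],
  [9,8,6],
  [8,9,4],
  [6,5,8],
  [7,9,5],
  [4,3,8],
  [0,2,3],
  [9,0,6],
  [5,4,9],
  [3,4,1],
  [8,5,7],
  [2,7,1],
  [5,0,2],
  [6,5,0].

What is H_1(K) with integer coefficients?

H_1 ≅ Z ⊕ Z/2.

Order the vertices as 0 < 1 < 2 < 3 < 4 < 5 < 6 < 7 < 8 < 9. Listing each simplex with vertices in this order, K has dimension 2 with simplices:

  0-simplices (10): [0], [1], [2], [3], [4], [5], [6], [7], [8], [9]
  1-simplices (30): (30 of them)
  2-simplices (20): (20 of them)

giving chain groups C_0 ≅ Z^10, C_1 ≅ Z^30, C_2 ≅ Z^20.

The boundary map ∂_1: C_1 → C_0 sends each edge [p,q] (with p < q) to q − p.
As a 10×30 matrix over Z this has rank 9, with invariant factors (1,1,1,1,1,1,1,1,1).

Boundary ∂_2: C_2 → C_1 maps a triangle to the signed sum of its edges. For instance
  ∂[1,2,4] = [2,4] − [1,4] + [1,2],
  ∂[2,3,7] = [3,7] − [2,7] + [2,3].
The 30×20 boundary matrix has rank 20 and Smith normal form diag(1,1,1,1,1,1,1,1,1,1,1,1,1,1,1,1,1,1,1,2).

From H_k ≅ ker(∂_k) / im(∂_{k+1}) we obtain:

  H_1: rank ker ∂_1 − rank ∂_2 = (30 − 9) − 20 = 1, and ∂_2 has invariant factor 2 > 1, so H_1 ≅ Z ⊕ Z/2.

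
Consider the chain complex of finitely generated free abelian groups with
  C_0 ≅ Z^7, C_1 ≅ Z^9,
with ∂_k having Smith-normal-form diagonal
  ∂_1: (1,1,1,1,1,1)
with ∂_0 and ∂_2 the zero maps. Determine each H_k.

H_0: b_0 = 7 − 0 − 6 = 1; torsion from ∂_1 factors > 1: none. So H_0 ≅ Z.
H_1: b_1 = 9 − 6 − 0 = 3; torsion from ∂_2 factors > 1: none. So H_1 ≅ Z^3.

H_0 ≅ Z,  H_1 ≅ Z^3.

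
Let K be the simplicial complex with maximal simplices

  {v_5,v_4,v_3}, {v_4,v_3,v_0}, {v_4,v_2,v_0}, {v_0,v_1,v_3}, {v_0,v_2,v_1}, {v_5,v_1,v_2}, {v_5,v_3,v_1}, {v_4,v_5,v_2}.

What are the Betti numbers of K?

b_0 = 1, b_1 = 0, b_2 = 1.

Take the total order v_0 < v_1 < v_2 < v_3 < v_4 < v_5 on the vertex set. Then K (dimension 2) consists of the simplices:

  0-simplices (6): [v_0], [v_1], [v_2], [v_3], [v_4], [v_5]
  1-simplices (12): [v_0,v_1], [v_0,v_2], [v_0,v_3], [v_0,v_4], [v_1,v_2], [v_1,v_3], [v_1,v_5], [v_2,v_4], [v_2,v_5], [v_3,v_4], [v_3,v_5], [v_4,v_5]
  2-simplices (8): [v_0,v_1,v_2], [v_0,v_1,v_3], [v_0,v_2,v_4], [v_0,v_3,v_4], [v_1,v_2,v_5], [v_1,v_3,v_5], [v_2,v_4,v_5], [v_3,v_4,v_5]

giving chain groups C_0 ≅ Z^6, C_1 ≅ Z^12, C_2 ≅ Z^8.

Boundary ∂_1: C_1 → C_0 maps an edge to its endpoints' difference, ∂[p,q] = q − p. For instance
  ∂[v_3,v_4] = [v_4] − [v_3].
This gives a 6×12 integer matrix of rank 5; reducing to Smith normal form yields diagonal entries (1,1,1,1,1).

Boundary ∂_2: C_2 → C_1 maps a triangle to the signed sum of its edges. For instance
  ∂[v_0,v_3,v_4] = [v_3,v_4] − [v_0,v_4] + [v_0,v_3],
  ∂[v_3,v_4,v_5] = [v_4,v_5] − [v_3,v_5] + [v_3,v_4].
As a 12×8 matrix over Z this has rank 7, with invariant factors (1,1,1,1,1,1,1).

Computing H_k = (kernel of ∂_k) / (image of ∂_{k+1}):

  H_0: rank C_0 − rank ∂_1 = 6 − 5 = 1, and the invariant factors of ∂_1 are all 1, so H_0 ≅ Z.
  H_1: rank ker ∂_1 − rank ∂_2 = (12 − 5) − 7 = 0, and the invariant factors of ∂_2 are all 1, so H_1 ≅ 0.
  H_2: rank ker ∂_2 − rank ∂_3 = (8 − 7) − 0 = 1, and there is no ∂_3, so H_2 ≅ Z.

As a check, the Euler characteristic is 6 − 12 + 8 = 2, which agrees with 1 − 0 + 1 = 2.

Hence the Betti numbers are b_0 = 1, b_1 = 0, b_2 = 1.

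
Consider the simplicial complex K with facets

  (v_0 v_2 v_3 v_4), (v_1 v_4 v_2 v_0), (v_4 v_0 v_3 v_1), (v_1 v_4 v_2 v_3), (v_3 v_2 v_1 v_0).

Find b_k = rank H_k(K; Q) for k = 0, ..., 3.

b_0 = 1, b_1 = 0, b_2 = 0, b_3 = 1.

Fix the vertex order v_0 < v_1 < v_2 < v_3 < v_4 and write every simplex with vertices in increasing order. Then dim K = 3 and the simplices of K are:

  0-simplices (5): [v_0], [v_1], [v_2], [v_3], [v_4]
  1-simplices (10): [v_0,v_1], [v_0,v_2], [v_0,v_3], [v_0,v_4], [v_1,v_2], [v_1,v_3], [v_1,v_4], [v_2,v_3], [v_2,v_4], [v_3,v_4]
  2-simplices (10): [v_0,v_1,v_2], [v_0,v_1,v_3], [v_0,v_1,v_4], [v_0,v_2,v_3], [v_0,v_2,v_4], [v_0,v_3,v_4], [v_1,v_2,v_3], [v_1,v_2,v_4], [v_1,v_3,v_4], [v_2,v_3,v_4]
  3-simplices (5): [v_0,v_1,v_2,v_3], [v_0,v_1,v_2,v_4], [v_0,v_1,v_3,v_4], [v_0,v_2,v_3,v_4], [v_1,v_2,v_3,v_4]

Hence C_0 ≅ Z^5, C_1 ≅ Z^10, C_2 ≅ Z^10, C_3 ≅ Z^5.

∂_1: C_1 → C_0 is given by ∂[p,q] = [q] − [p].
The resulting 5×10 matrix has rank 4, and its Smith normal form has invariant factors (1,1,1,1).

∂_2: C_2 → C_1 acts by ∂[p,q,r] = [q,r] − [p,r] + [p,q]. For instance
  ∂[v_1,v_3,v_4] = [v_3,v_4] − [v_1,v_4] + [v_1,v_3],
  ∂[v_0,v_2,v_3] = [v_2,v_3] − [v_0,v_3] + [v_0,v_2].
The 10×10 boundary matrix has rank 6 and Smith normal form diag(1,1,1,1,1,1).

Boundary ∂_3: C_3 → C_2 sends each 3-simplex σ to the alternating sum Σ_i (−1)^i (σ with its i-th vertex removed). For instance
  ∂[v_0,v_2,v_3,v_4] = [v_2,v_3,v_4] − [v_0,v_3,v_4] + [v_0,v_2,v_4] − [v_0,v_2,v_3],
  ∂[v_0,v_1,v_2,v_3] = [v_1,v_2,v_3] − [v_0,v_2,v_3] + [v_0,v_1,v_3] − [v_0,v_1,v_2].
This gives a 10×5 integer matrix of rank 4; reducing to Smith normal form yields diagonal entries (1,1,1,1).

From H_k ≅ ker(∂_k) / im(∂_{k+1}) we obtain:

  H_0: rank C_0 − rank ∂_1 = 5 − 4 = 1, and the invariant factors of ∂_1 are all 1, so H_0 ≅ Z.
  H_1: rank ker ∂_1 − rank ∂_2 = (10 − 4) − 6 = 0, and the invariant factors of ∂_2 are all 1, so H_1 ≅ 0.
  H_2: rank ker ∂_2 − rank ∂_3 = (10 − 6) − 4 = 0, and the invariant factors of ∂_3 are all 1, so H_2 ≅ 0.
  H_3: rank ker ∂_3 − rank ∂_4 = (5 − 4) − 0 = 1, and there is no ∂_4, so H_3 ≅ Z.

As a check, the Euler characteristic is 5 − 10 + 10 − 5 = 0, which agrees with 1 − 0 + 0 − 1 = 0.

Hence the Betti numbers are b_0 = 1, b_1 = 0, b_2 = 0, b_3 = 1.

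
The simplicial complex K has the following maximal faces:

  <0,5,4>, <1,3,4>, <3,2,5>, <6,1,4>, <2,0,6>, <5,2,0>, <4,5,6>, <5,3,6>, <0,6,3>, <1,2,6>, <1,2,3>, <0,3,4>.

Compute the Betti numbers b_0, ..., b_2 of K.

K has 7 vertices, 18 edges, 12 triangles.
rank ∂_0 = 0, rank ∂_1 = 6 ⇒ b_0 = 7 − 0 − 6 = 1; all invariant factors of ∂_1 are 1 so no torsion. So H_0 ≅ Z.
rank ∂_1 = 6, rank ∂_2 = 12 ⇒ b_1 = 18 − 6 − 12 = 0; ∂_2 has invariant factor(s) [2] giving torsion. So H_1 ≅ Z/2Z.
rank ∂_2 = 12, rank ∂_3 = 0 ⇒ b_2 = 12 − 12 − 0 = 0. So H_2 ≅ 0.

b_0 = 1, b_1 = 0, b_2 = 0.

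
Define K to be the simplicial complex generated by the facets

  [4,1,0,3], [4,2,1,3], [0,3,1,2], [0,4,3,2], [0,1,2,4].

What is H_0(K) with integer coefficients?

H_0 ≅ Z.

Order the vertices as 0 < 1 < 2 < 3 < 4. Listing each simplex with vertices in this order, K has dimension 3 with simplices:

  0-simplices (5): [0], [1], [2], [3], [4]
  1-simplices (10): [0,1], [0,2], [0,3], [0,4], [1,2], [1,3], [1,4], [2,3], [2,4], [3,4]
  2-simplices (10): [0,1,2], [0,1,3], [0,1,4], [0,2,3], [0,2,4], [0,3,4], [1,2,3], [1,2,4], [1,3,4], [2,3,4]
  3-simplices (5): [0,1,2,3], [0,1,2,4], [0,1,3,4], [0,2,3,4], [1,2,3,4]

so the chain groups are C_0 ≅ Z^5, C_1 ≅ Z^10, C_2 ≅ Z^10, C_3 ≅ Z^5.

∂_1: C_1 → C_0 is given by ∂[p,q] = [q] − [p]. For instance
  ∂[0,4] = [4] − [0].
The resulting 5×10 matrix has rank 4, and its Smith normal form has invariant factors (1,1,1,1).

The boundary map ∂_2: C_2 → C_1 maps a triangle to the signed sum of its edges. For instance
  ∂[1,3,4] = [3,4] − [1,4] + [1,3],
  ∂[0,1,4] = [1,4] − [0,4] + [0,1].
This gives a 10×10 integer matrix of rank 6; reducing to Smith normal form yields diagonal entries (1,1,1,1,1,1).

∂_3: C_3 → C_2 sends each 3-simplex σ to the alternating sum Σ_i (−1)^i (σ with its i-th vertex removed). For instance
  ∂[1,2,3,4] = [2,3,4] − [1,3,4] + [1,2,4] − [1,2,3],
  ∂[0,1,3,4] = [1,3,4] − [0,3,4] + [0,1,4] − [0,1,3].
The 10×5 boundary matrix has rank 4 and Smith normal form diag(1,1,1,1).

Reading off H_k = ker ∂_k / im ∂_{k+1}:

  H_0: rank C_0 − rank ∂_1 = 5 − 4 = 1, and the invariant factors of ∂_1 are all 1, so H_0 = Z.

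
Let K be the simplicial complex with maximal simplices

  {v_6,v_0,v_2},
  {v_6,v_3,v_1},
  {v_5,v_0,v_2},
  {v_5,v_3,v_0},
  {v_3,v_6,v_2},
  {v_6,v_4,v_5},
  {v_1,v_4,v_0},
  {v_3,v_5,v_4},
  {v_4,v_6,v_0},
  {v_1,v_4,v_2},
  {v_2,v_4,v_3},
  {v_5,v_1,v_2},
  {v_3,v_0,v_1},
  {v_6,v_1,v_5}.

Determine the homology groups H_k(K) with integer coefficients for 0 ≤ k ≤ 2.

Order the vertices as v_0 < v_1 < v_2 < v_3 < v_4 < v_5 < v_6. Listing each simplex with vertices in this order, K has dimension 2 with simplices:

  0-simplices (7): [v_0], [v_1], [v_2], [v_3], [v_4], [v_5], [v_6]
  1-simplices (21): (21 of them)
  2-simplices (14): (14 of them)

giving chain groups C_0 ≅ Z^7, C_1 ≅ Z^21, C_2 ≅ Z^14.

Boundary ∂_1: C_1 → C_0 sends each edge [p,q] (with p < q) to q − p. For instance
  ∂[v_1,v_6] = [v_6] − [v_1].
The resulting 7×21 matrix has rank 6, and its Smith normal form has invariant factors (1,1,1,1,1,1).

∂_2: C_2 → C_1 sends each 2-simplex [p,q,r] to [q,r] − [p,r] + [p,q]. For instance
  ∂[v_1,v_2,v_5] = [v_2,v_5] − [v_1,v_5] + [v_1,v_2],
  ∂[v_0,v_1,v_3] = [v_1,v_3] − [v_0,v_3] + [v_0,v_1].
As a 21×14 matrix over Z this has rank 13, with invariant factors (1,1,1,1,1,1,1,1,1,1,1,1,1).

Computing H_k = (kernel of ∂_k) / (image of ∂_{k+1}):

  H_0: rank C_0 − rank ∂_1 = 7 − 6 = 1, and the invariant factors of ∂_1 are all 1, so H_0 = Z.
  H_1: rank ker ∂_1 − rank ∂_2 = (21 − 6) − 13 = 2, and the invariant factors of ∂_2 are all 1, so H_1 = Z^2.
  H_2: rank ker ∂_2 − rank ∂_3 = (14 − 13) − 0 = 1, and there is no ∂_3, so H_2 = Z.

H_0 = Z,  H_1 = Z^2,  H_2 = Z.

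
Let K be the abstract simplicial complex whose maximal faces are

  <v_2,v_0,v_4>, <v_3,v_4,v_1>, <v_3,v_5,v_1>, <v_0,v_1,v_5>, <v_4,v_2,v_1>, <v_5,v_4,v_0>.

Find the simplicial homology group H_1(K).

H_1 = Z.

K has 6 vertices, 12 edges, 6 triangles.
rank ∂_1 = 5, rank ∂_2 = 6 ⇒ b_1 = 12 − 5 − 6 = 1; all invariant factors of ∂_2 are 1 so no torsion. So H_1 = Z.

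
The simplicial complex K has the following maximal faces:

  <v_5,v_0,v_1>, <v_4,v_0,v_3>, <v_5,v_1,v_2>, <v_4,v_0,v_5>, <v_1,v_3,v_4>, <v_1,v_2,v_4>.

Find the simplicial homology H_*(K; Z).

We work with the vertex ordering v_0 < v_1 < v_2 < v_3 < v_4 < v_5. The simplices of K, each written with vertices in increasing order, are:

  0-simplices (6): [v_0], [v_1], [v_2], [v_3], [v_4], [v_5]
  1-simplices (12): [v_0,v_1], [v_0,v_3], [v_0,v_4], [v_0,v_5], [v_1,v_2], [v_1,v_3], [v_1,v_4], [v_1,v_5], [v_2,v_4], [v_2,v_5], [v_3,v_4], [v_4,v_5]
  2-simplices (6): [v_0,v_1,v_5], [v_0,v_3,v_4], [v_0,v_4,v_5], [v_1,v_2,v_4], [v_1,v_2,v_5], [v_1,v_3,v_4]

so the chain groups are C_0 ≅ Z^6, C_1 ≅ Z^12, C_2 ≅ Z^6.

The boundary map ∂_1: C_1 → C_0 is given by ∂[p,q] = [q] − [p].
The resulting 6×12 matrix has rank 5, and its Smith normal form has invariant factors (1,1,1,1,1).

∂_2: C_2 → C_1 acts by ∂[p,q,r] = [q,r] − [p,r] + [p,q]. For instance
  ∂[v_1,v_2,v_5] = [v_2,v_5] − [v_1,v_5] + [v_1,v_2],
  ∂[v_0,v_3,v_4] = [v_3,v_4] − [v_0,v_4] + [v_0,v_3].
This gives a 12×6 integer matrix of rank 6; reducing to Smith normal form yields diagonal entries (1,1,1,1,1,1).

Now H_k = ker ∂_k / im ∂_{k+1}, so:

  H_0: rank C_0 − rank ∂_1 = 6 − 5 = 1, and the invariant factors of ∂_1 are all 1, so H_0 = Z.
  H_1: rank ker ∂_1 − rank ∂_2 = (12 − 5) − 6 = 1, and the invariant factors of ∂_2 are all 1, so H_1 = Z.
  H_2: rank ker ∂_2 − rank ∂_3 = (6 − 6) − 0 = 0, and there is no ∂_3, so H_2 = 0.

H_0 ≅ Z,  H_1 ≅ Z,  H_2 = 0.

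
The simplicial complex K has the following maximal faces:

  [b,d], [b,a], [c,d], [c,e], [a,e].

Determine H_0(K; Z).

K has 5 vertices, 5 edges.
rank ∂_0 = 0, rank ∂_1 = 4 ⇒ b_0 = 5 − 0 − 4 = 1; all invariant factors of ∂_1 are 1 so no torsion. So H_0 = Z.

H_0 ≅ Z.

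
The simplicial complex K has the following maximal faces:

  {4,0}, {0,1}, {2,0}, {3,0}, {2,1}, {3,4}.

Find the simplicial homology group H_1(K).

H_1 ≅ Z^2.

We work with the vertex ordering 0 < 1 < 2 < 3 < 4. The simplices of K, each written with vertices in increasing order, are:

  0-simplices (5): [0], [1], [2], [3], [4]
  1-simplices (6): [0,1], [0,2], [0,3], [0,4], [1,2], [3,4]

Hence C_0 ≅ Z^5, C_1 ≅ Z^6.

∂_1: C_1 → C_0 is given by ∂[p,q] = [q] − [p]. For instance
  ∂[0,2] = [2] − [0].
This gives a 5×6 integer matrix of rank 4; reducing to Smith normal form yields diagonal entries (1,1,1,1).

Reading off H_k = ker ∂_k / im ∂_{k+1}:

  H_1: rank ker ∂_1 − rank ∂_2 = (6 − 4) − 0 = 2, and there is no ∂_2, so H_1 = Z^2.

(K is a triangulation of a wedge of 2 circles.)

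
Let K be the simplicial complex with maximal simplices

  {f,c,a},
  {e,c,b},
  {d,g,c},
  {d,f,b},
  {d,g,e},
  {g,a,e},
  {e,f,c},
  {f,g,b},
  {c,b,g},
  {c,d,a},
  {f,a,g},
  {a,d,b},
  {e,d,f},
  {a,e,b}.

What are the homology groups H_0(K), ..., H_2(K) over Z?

H_0 ≅ Z,  H_1 ≅ Z^2,  H_2 ≅ Z.

Fix the vertex order a < b < c < d < e < f < g and write every simplex with vertices in increasing order. Then dim K = 2 and the simplices of K are:

  0-simplices (7): a, b, c, d, e, f, g
  1-simplices (21): ab, ac, ad, ae, af, ag, bc, bd, be, bf, bg, cd, ce, cf, cg, de, df, dg, ef, eg, fg
  2-simplices (14): abd, abe, acd, acf, aeg, afg, bce, bcg, bdf, bfg, cdg, cef, def, deg

so the chain groups are C_0 ≅ Z^7, C_1 ≅ Z^21, C_2 ≅ Z^14.

The boundary map ∂_1: C_1 → C_0 sends each edge [p,q] (with p < q) to q − p.
As a 7×21 matrix over Z this has rank 6, with invariant factors (1,1,1,1,1,1).

Boundary ∂_2: C_2 → C_1 acts by ∂[p,q,r] = [q,r] − [p,r] + [p,q]. For instance
  ∂afg = fg − ag + af,
  ∂bdf = df − bf + bd.
The resulting 21×14 matrix has rank 13, and its Smith normal form has invariant factors (1,1,1,1,1,1,1,1,1,1,1,1,1).

Now H_k = ker ∂_k / im ∂_{k+1}, so:

  H_0: rank C_0 − rank ∂_1 = 7 − 6 = 1, and the invariant factors of ∂_1 are all 1, so H_0 ≅ Z.
  H_1: rank ker ∂_1 − rank ∂_2 = (21 − 6) − 13 = 2, and the invariant factors of ∂_2 are all 1, so H_1 ≅ Z^2.
  H_2: rank ker ∂_2 − rank ∂_3 = (14 − 13) − 0 = 1, and there is no ∂_3, so H_2 ≅ Z.

As a check, the Euler characteristic is 7 − 21 + 14 = 0, which agrees with 1 − 2 + 1 = 0.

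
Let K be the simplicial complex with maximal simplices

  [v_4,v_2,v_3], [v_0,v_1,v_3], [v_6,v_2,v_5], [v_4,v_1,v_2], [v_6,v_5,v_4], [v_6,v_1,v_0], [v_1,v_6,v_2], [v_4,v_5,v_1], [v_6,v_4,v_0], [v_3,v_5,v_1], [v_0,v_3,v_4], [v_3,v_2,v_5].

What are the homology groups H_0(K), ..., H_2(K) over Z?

H_0 = Z,  H_1 = Z/2,  H_2 = 0.

Fix the vertex order v_0 < v_1 < v_2 < v_3 < v_4 < v_5 < v_6 and write every simplex with vertices in increasing order. Then dim K = 2 and the simplices of K are:

  0-simplices (7): [v_0], [v_1], [v_2], [v_3], [v_4], [v_5], [v_6]
  1-simplices (18): (18 of them)
  2-simplices (12): (12 of them)

so the chain groups are C_0 ≅ Z^7, C_1 ≅ Z^18, C_2 ≅ Z^12.

The boundary map ∂_1: C_1 → C_0 maps an edge to its endpoints' difference, ∂[p,q] = q − p.
The resulting 7×18 matrix has rank 6, and its Smith normal form has invariant factors (1,1,1,1,1,1).

The boundary map ∂_2: C_2 → C_1 acts by ∂[p,q,r] = [q,r] − [p,r] + [p,q]. For instance
  ∂[v_1,v_4,v_5] = [v_4,v_5] − [v_1,v_5] + [v_1,v_4],
  ∂[v_1,v_3,v_5] = [v_3,v_5] − [v_1,v_5] + [v_1,v_3].
The resulting 18×12 matrix has rank 12, and its Smith normal form has invariant factors (1,1,1,1,1,1,1,1,1,1,1,2).

Computing H_k = (kernel of ∂_k) / (image of ∂_{k+1}):

  H_0: rank C_0 − rank ∂_1 = 7 − 6 = 1, and the invariant factors of ∂_1 are all 1, so H_0 = Z.
  H_1: rank ker ∂_1 − rank ∂_2 = (18 − 6) − 12 = 0, and ∂_2 has invariant factor 2 > 1, so H_1 = Z/2.
  H_2: rank ker ∂_2 − rank ∂_3 = (12 − 12) − 0 = 0, and there is no ∂_3, so H_2 = 0.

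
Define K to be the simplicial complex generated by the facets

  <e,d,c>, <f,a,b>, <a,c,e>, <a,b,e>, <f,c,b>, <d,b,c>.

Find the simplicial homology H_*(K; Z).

H_0 ≅ Z,  H_1 ≅ Z,  H_2 = 0.

Fix the vertex order a < b < c < d < e < f and write every simplex with vertices in increasing order. Then dim K = 2 and the simplices of K are:

  0-simplices (6): a, b, c, d, e, f
  1-simplices (12): ab, ac, ae, af, bc, bd, be, bf, cd, ce, cf, de
  2-simplices (6): abe, abf, ace, bcd, bcf, cde

so the chain groups are C_0 ≅ Z^6, C_1 ≅ Z^12, C_2 ≅ Z^6.

The boundary map ∂_1: C_1 → C_0 sends each edge [p,q] (with p < q) to q − p. For instance
  ∂bc = c − b.
The 6×12 boundary matrix has rank 5 and Smith normal form diag(1,1,1,1,1).

∂_2: C_2 → C_1 sends each 2-simplex [p,q,r] to [q,r] − [p,r] + [p,q]. For instance
  ∂bcd = cd − bd + bc,
  ∂abe = be − ae + ab.
As a 12×6 matrix over Z this has rank 6, with invariant factors (1,1,1,1,1,1).

Reading off H_k = ker ∂_k / im ∂_{k+1}:

  H_0: rank C_0 − rank ∂_1 = 6 − 5 = 1, and the invariant factors of ∂_1 are all 1, so H_0 ≅ Z.
  H_1: rank ker ∂_1 − rank ∂_2 = (12 − 5) − 6 = 1, and the invariant factors of ∂_2 are all 1, so H_1 ≅ Z.
  H_2: rank ker ∂_2 − rank ∂_3 = (6 − 6) − 0 = 0, and there is no ∂_3, so H_2 ≅ 0.

As a check, the Euler characteristic is 6 − 12 + 6 = 0, which agrees with 1 − 1 + 0 = 0.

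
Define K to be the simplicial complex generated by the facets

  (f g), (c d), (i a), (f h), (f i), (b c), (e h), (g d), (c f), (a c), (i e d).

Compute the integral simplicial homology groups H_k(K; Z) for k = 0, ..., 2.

We work with the vertex ordering a < b < c < d < e < f < g < h < i. The simplices of K, each written with vertices in increasing order, are:

  0-simplices (9): a, b, c, d, e, f, g, h, i
  1-simplices (13): ac, ai, bc, cd, cf, de, dg, di, eh, ei, fg, fh, fi
  2-simplices (1): dei

giving chain groups C_0 ≅ Z^9, C_1 ≅ Z^13, C_2 ≅ Z^1.

∂_1: C_1 → C_0 maps an edge to its endpoints' difference, ∂[p,q] = q − p. For instance
  ∂ei = i − e.
This gives a 9×13 integer matrix of rank 8; reducing to Smith normal form yields diagonal entries (1,1,1,1,1,1,1,1).

∂_2: C_2 → C_1 acts by ∂[p,q,r] = [q,r] − [p,r] + [p,q]. For instance
  ∂dei = ei − di + de.
As a 13×1 matrix over Z this has rank 1, with invariant factors (1).

From H_k ≅ ker(∂_k) / im(∂_{k+1}) we obtain:

  H_0: rank C_0 − rank ∂_1 = 9 − 8 = 1, and the invariant factors of ∂_1 are all 1, so H_0 = Z.
  H_1: rank ker ∂_1 − rank ∂_2 = (13 − 8) − 1 = 4, and the invariant factors of ∂_2 are all 1, so H_1 = Z^4.
  H_2: rank ker ∂_2 − rank ∂_3 = (1 − 1) − 0 = 0, and there is no ∂_3, so H_2 = 0.

As a check, the Euler characteristic is 9 − 13 + 1 = -3, which agrees with 1 − 4 + 0 = -3.

H_0 = Z,  H_1 = Z^4,  H_2 = 0.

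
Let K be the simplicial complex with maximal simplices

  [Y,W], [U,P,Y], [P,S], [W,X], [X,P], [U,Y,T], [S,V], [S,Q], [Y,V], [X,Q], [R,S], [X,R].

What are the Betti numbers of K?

b_0 = 1, b_1 = 4, b_2 = 0.

We work with the vertex ordering P < Q < R < S < T < U < V < W < X < Y. The simplices of K, each written with vertices in increasing order, are:

  0-simplices (10): P, Q, R, S, T, U, V, W, X, Y
  1-simplices (15): PS, PU, PX, PY, QS, QX, RS, RX, SV, TU, TY, UY, VY, WX, WY
  2-simplices (2): PUY, TUY

so the chain groups are C_0 ≅ Z^10, C_1 ≅ Z^15, C_2 ≅ Z^2.

Boundary ∂_1: C_1 → C_0 maps an edge to its endpoints' difference, ∂[p,q] = q − p.
The resulting 10×15 matrix has rank 9, and its Smith normal form has invariant factors (1,1,1,1,1,1,1,1,1).

The boundary map ∂_2: C_2 → C_1 maps a triangle to the signed sum of its edges. For instance
  ∂TUY = UY − TY + TU,
  ∂PUY = UY − PY + PU.
This gives a 15×2 integer matrix of rank 2; reducing to Smith normal form yields diagonal entries (1,1).

Computing H_k = (kernel of ∂_k) / (image of ∂_{k+1}):

  H_0: rank C_0 − rank ∂_1 = 10 − 9 = 1, and the invariant factors of ∂_1 are all 1, so H_0 = Z.
  H_1: rank ker ∂_1 − rank ∂_2 = (15 − 9) − 2 = 4, and the invariant factors of ∂_2 are all 1, so H_1 = Z^4.
  H_2: rank ker ∂_2 − rank ∂_3 = (2 − 2) − 0 = 0, and there is no ∂_3, so H_2 = 0.

Hence the Betti numbers are b_0 = 1, b_1 = 4, b_2 = 0.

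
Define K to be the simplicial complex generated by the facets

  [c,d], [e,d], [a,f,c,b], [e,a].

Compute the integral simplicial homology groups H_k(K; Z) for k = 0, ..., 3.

K has 6 vertices, 9 edges, 4 triangles, 1 3-simplex.
rank ∂_0 = 0, rank ∂_1 = 5 ⇒ b_0 = 6 − 0 − 5 = 1; all invariant factors of ∂_1 are 1 so no torsion. So H_0 ≅ Z.
rank ∂_1 = 5, rank ∂_2 = 3 ⇒ b_1 = 9 − 5 − 3 = 1; all invariant factors of ∂_2 are 1 so no torsion. So H_1 ≅ Z.
rank ∂_2 = 3, rank ∂_3 = 1 ⇒ b_2 = 4 − 3 − 1 = 0; all invariant factors of ∂_3 are 1 so no torsion. So H_2 ≅ 0.
rank ∂_3 = 1, rank ∂_4 = 0 ⇒ b_3 = 1 − 1 − 0 = 0. So H_3 ≅ 0.

H_0 = Z,  H_1 = Z,  H_2 = 0,  H_3 = 0.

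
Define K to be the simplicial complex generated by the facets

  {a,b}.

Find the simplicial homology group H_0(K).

Order the vertices as a < b. Listing each simplex with vertices in this order, K has dimension 1 with simplices:

  0-simplices (2): a, b
  1-simplices (1): ab

Hence C_0 ≅ Z^2, C_1 ≅ Z^1.

Boundary ∂_1: C_1 → C_0 maps an edge to its endpoints' difference, ∂[p,q] = q − p. For instance
  ∂ab = b − a.
The resulting 2×1 matrix has rank 1, and its Smith normal form has invariant factors (1).

From H_k ≅ ker(∂_k) / im(∂_{k+1}) we obtain:

  H_0: rank C_0 − rank ∂_1 = 2 − 1 = 1, and the invariant factors of ∂_1 are all 1, so H_0 ≅ Z.

H_0 = Z.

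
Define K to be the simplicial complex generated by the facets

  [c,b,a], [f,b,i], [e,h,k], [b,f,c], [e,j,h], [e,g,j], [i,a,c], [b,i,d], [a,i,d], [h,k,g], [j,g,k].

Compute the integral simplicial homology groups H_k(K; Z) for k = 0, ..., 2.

Fix the vertex order a < b < c < d < e < f < g < h < i < j < k and write every simplex with vertices in increasing order. Then dim K = 2 and the simplices of K are:

  0-simplices (11): a, b, c, d, e, f, g, h, i, j, k
  1-simplices (22): ab, ac, ad, ai, bc, bd, bf, bi, cf, ci, di, eg, eh, ej, ek, fi, gh, gj, gk, hj, hk, jk
  2-simplices (11): abc, aci, adi, bcf, bdi, bfi, egj, ehj, ehk, ghk, gjk

Hence C_0 ≅ Z^11, C_1 ≅ Z^22, C_2 ≅ Z^11.

Boundary ∂_1: C_1 → C_0 sends each edge [p,q] (with p < q) to q − p.
The resulting 11×22 matrix has rank 9, and its Smith normal form has invariant factors (1,1,1,1,1,1,1,1,1).

Boundary ∂_2: C_2 → C_1 maps a triangle to the signed sum of its edges. For instance
  ∂ehj = hj − ej + eh,
  ∂abc = bc − ac + ab.
The 22×11 boundary matrix has rank 11 and Smith normal form diag(1,1,1,1,1,1,1,1,1,1,1).

Now H_k = ker ∂_k / im ∂_{k+1}, so:

  H_0: rank C_0 − rank ∂_1 = 11 − 9 = 2, and the invariant factors of ∂_1 are all 1, so H_0 = Z^2.
  H_1: rank ker ∂_1 − rank ∂_2 = (22 − 9) − 11 = 2, and the invariant factors of ∂_2 are all 1, so H_1 = Z^2.
  H_2: rank ker ∂_2 − rank ∂_3 = (11 − 11) − 0 = 0, and there is no ∂_3, so H_2 = 0.

As a check, the Euler characteristic is 11 − 22 + 11 = 0, which agrees with 2 − 2 + 0 = 0.

H_0 = Z^2,  H_1 = Z^2,  H_2 = 0.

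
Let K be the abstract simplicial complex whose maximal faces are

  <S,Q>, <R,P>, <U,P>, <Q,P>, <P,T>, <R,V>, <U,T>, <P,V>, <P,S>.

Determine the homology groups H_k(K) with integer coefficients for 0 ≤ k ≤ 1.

We work with the vertex ordering P < Q < R < S < T < U < V. The simplices of K, each written with vertices in increasing order, are:

  0-simplices (7): P, Q, R, S, T, U, V
  1-simplices (9): PQ, PR, PS, PT, PU, PV, QS, RV, TU

giving chain groups C_0 ≅ Z^7, C_1 ≅ Z^9.

∂_1: C_1 → C_0 is given by ∂[p,q] = [q] − [p]. For instance
  ∂RV = V − R.
As a 7×9 matrix over Z this has rank 6, with invariant factors (1,1,1,1,1,1).

Reading off H_k = ker ∂_k / im ∂_{k+1}:

  H_0: rank C_0 − rank ∂_1 = 7 − 6 = 1, and the invariant factors of ∂_1 are all 1, so H_0 ≅ Z.
  H_1: rank ker ∂_1 − rank ∂_2 = (9 − 6) − 0 = 3, and there is no ∂_2, so H_1 ≅ Z^3.

H_0 = Z,  H_1 = Z^3.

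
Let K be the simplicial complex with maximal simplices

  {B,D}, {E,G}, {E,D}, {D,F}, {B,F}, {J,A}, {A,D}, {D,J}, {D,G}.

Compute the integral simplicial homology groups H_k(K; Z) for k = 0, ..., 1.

Take the total order A < B < D < E < F < G < J on the vertex set. Then K (dimension 1) consists of the simplices:

  0-simplices (7): A, B, D, E, F, G, J
  1-simplices (9): AD, AJ, BD, BF, DE, DF, DG, DJ, EG

Hence C_0 ≅ Z^7, C_1 ≅ Z^9.

The boundary map ∂_1: C_1 → C_0 sends each edge [p,q] (with p < q) to q − p.
This gives a 7×9 integer matrix of rank 6; reducing to Smith normal form yields diagonal entries (1,1,1,1,1,1).

From H_k ≅ ker(∂_k) / im(∂_{k+1}) we obtain:

  H_0: rank C_0 − rank ∂_1 = 7 − 6 = 1, and the invariant factors of ∂_1 are all 1, so H_0 ≅ Z.
  H_1: rank ker ∂_1 − rank ∂_2 = (9 − 6) − 0 = 3, and there is no ∂_2, so H_1 ≅ Z^3.

As a check, the Euler characteristic is 7 − 9 = -2, which agrees with 1 − 3 = -2.

H_0 ≅ Z,  H_1 ≅ Z^3.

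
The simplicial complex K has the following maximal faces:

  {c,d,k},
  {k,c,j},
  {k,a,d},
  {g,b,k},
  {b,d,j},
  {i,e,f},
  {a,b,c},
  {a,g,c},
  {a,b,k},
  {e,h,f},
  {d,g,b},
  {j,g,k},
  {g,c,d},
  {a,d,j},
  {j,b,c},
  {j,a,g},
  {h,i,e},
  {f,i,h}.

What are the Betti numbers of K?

Order the vertices as a < b < c < d < e < f < g < h < i < j < k. Listing each simplex with vertices in this order, K has dimension 2 with simplices:

  0-simplices (11): a, b, c, d, e, f, g, h, i, j, k
  1-simplices (27): ab, ac, ad, ag, aj, ak, bc, bd, bg, bj, bk, cd, cg, cj, ck, dg, dj, dk, ef, eh, ei, fh, fi, gj, gk, hi, jk
  2-simplices (18): abc, abk, acg, adj, adk, agj, bcj, bdg, bdj, bgk, cdg, cdk, cjk, efh, efi, ehi, fhi, gjk

giving chain groups C_0 ≅ Z^11, C_1 ≅ Z^27, C_2 ≅ Z^18.

The boundary map ∂_1: C_1 → C_0 maps an edge to its endpoints' difference, ∂[p,q] = q − p.
As a 11×27 matrix over Z this has rank 9, with invariant factors (1,1,1,1,1,1,1,1,1).

The boundary map ∂_2: C_2 → C_1 maps a triangle to the signed sum of its edges. For instance
  ∂fhi = hi − fi + fh,
  ∂ehi = hi − ei + eh.
The resulting 27×18 matrix has rank 16, and its Smith normal form has invariant factors (1,1,1,1,1,1,1,1,1,1,1,1,1,1,1,1).

Reading off H_k = ker ∂_k / im ∂_{k+1}:

  H_0: rank C_0 − rank ∂_1 = 11 − 9 = 2, and the invariant factors of ∂_1 are all 1, so H_0 = Z^2.
  H_1: rank ker ∂_1 − rank ∂_2 = (27 − 9) − 16 = 2, and the invariant factors of ∂_2 are all 1, so H_1 = Z^2.
  H_2: rank ker ∂_2 − rank ∂_3 = (18 − 16) − 0 = 2, and there is no ∂_3, so H_2 = Z^2.

(K is a triangulation of the disjoint union of the torus T^2 and the 2-sphere S^2.)

Hence the Betti numbers are b_0 = 2, b_1 = 2, b_2 = 2.

b_0 = 2, b_1 = 2, b_2 = 2.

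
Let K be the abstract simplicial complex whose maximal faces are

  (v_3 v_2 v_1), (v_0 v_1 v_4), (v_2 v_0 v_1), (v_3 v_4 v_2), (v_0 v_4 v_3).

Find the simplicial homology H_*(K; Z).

We work with the vertex ordering v_0 < v_1 < v_2 < v_3 < v_4. The simplices of K, each written with vertices in increasing order, are:

  0-simplices (5): [v_0], [v_1], [v_2], [v_3], [v_4]
  1-simplices (10): [v_0,v_1], [v_0,v_2], [v_0,v_3], [v_0,v_4], [v_1,v_2], [v_1,v_3], [v_1,v_4], [v_2,v_3], [v_2,v_4], [v_3,v_4]
  2-simplices (5): [v_0,v_1,v_2], [v_0,v_1,v_4], [v_0,v_3,v_4], [v_1,v_2,v_3], [v_2,v_3,v_4]

Hence C_0 ≅ Z^5, C_1 ≅ Z^10, C_2 ≅ Z^5.

∂_1: C_1 → C_0 is given by ∂[p,q] = [q] − [p]. For instance
  ∂[v_1,v_3] = [v_3] − [v_1].
The 5×10 boundary matrix has rank 4 and Smith normal form diag(1,1,1,1).

∂_2: C_2 → C_1 acts by ∂[p,q,r] = [q,r] − [p,r] + [p,q]. For instance
  ∂[v_0,v_1,v_2] = [v_1,v_2] − [v_0,v_2] + [v_0,v_1],
  ∂[v_0,v_3,v_4] = [v_3,v_4] − [v_0,v_4] + [v_0,v_3].
The 10×5 boundary matrix has rank 5 and Smith normal form diag(1,1,1,1,1).

From H_k ≅ ker(∂_k) / im(∂_{k+1}) we obtain:

  H_0: rank C_0 − rank ∂_1 = 5 − 4 = 1, and the invariant factors of ∂_1 are all 1, so H_0 = Z.
  H_1: rank ker ∂_1 − rank ∂_2 = (10 − 4) − 5 = 1, and the invariant factors of ∂_2 are all 1, so H_1 = Z.
  H_2: rank ker ∂_2 − rank ∂_3 = (5 − 5) − 0 = 0, and there is no ∂_3, so H_2 = 0.

(K is a triangulation of the Möbius band.)

H_0 ≅ Z,  H_1 ≅ Z,  H_2 = 0.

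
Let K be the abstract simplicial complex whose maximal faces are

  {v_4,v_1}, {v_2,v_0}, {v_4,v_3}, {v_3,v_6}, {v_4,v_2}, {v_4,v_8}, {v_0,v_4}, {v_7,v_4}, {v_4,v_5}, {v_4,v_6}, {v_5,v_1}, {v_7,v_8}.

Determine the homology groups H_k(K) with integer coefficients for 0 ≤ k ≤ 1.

H_0 = Z,  H_1 = Z^4.

We work with the vertex ordering v_0 < v_1 < v_2 < v_3 < v_4 < v_5 < v_6 < v_7 < v_8. The simplices of K, each written with vertices in increasing order, are:

  0-simplices (9): [v_0], [v_1], [v_2], [v_3], [v_4], [v_5], [v_6], [v_7], [v_8]
  1-simplices (12): [v_0,v_2], [v_0,v_4], [v_1,v_4], [v_1,v_5], [v_2,v_4], [v_3,v_4], [v_3,v_6], [v_4,v_5], [v_4,v_6], [v_4,v_7], [v_4,v_8], [v_7,v_8]

so the chain groups are C_0 ≅ Z^9, C_1 ≅ Z^12.

∂_1: C_1 → C_0 is given by ∂[p,q] = [q] − [p].
This gives a 9×12 integer matrix of rank 8; reducing to Smith normal form yields diagonal entries (1,1,1,1,1,1,1,1).

Now H_k = ker ∂_k / im ∂_{k+1}, so:

  H_0: rank C_0 − rank ∂_1 = 9 − 8 = 1, and the invariant factors of ∂_1 are all 1, so H_0 = Z.
  H_1: rank ker ∂_1 − rank ∂_2 = (12 − 8) − 0 = 4, and there is no ∂_2, so H_1 = Z^4.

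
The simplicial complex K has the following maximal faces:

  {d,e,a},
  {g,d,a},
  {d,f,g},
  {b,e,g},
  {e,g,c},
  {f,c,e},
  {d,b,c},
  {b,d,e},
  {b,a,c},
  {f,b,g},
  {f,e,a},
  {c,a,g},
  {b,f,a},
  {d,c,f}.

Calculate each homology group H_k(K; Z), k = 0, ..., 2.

H_0 ≅ Z,  H_1 ≅ Z^2,  H_2 ≅ Z.

Fix the vertex order a < b < c < d < e < f < g and write every simplex with vertices in increasing order. Then dim K = 2 and the simplices of K are:

  0-simplices (7): a, b, c, d, e, f, g
  1-simplices (21): ab, ac, ad, ae, af, ag, bc, bd, be, bf, bg, cd, ce, cf, cg, de, df, dg, ef, eg, fg
  2-simplices (14): abc, abf, acg, ade, adg, aef, bcd, bde, beg, bfg, cdf, cef, ceg, dfg

so the chain groups are C_0 ≅ Z^7, C_1 ≅ Z^21, C_2 ≅ Z^14.

∂_1: C_1 → C_0 maps an edge to its endpoints' difference, ∂[p,q] = q − p.
As a 7×21 matrix over Z this has rank 6, with invariant factors (1,1,1,1,1,1).

The boundary map ∂_2: C_2 → C_1 maps a triangle to the signed sum of its edges. For instance
  ∂cdf = df − cf + cd,
  ∂abf = bf − af + ab.
The 21×14 boundary matrix has rank 13 and Smith normal form diag(1,1,1,1,1,1,1,1,1,1,1,1,1).

Computing H_k = (kernel of ∂_k) / (image of ∂_{k+1}):

  H_0: rank C_0 − rank ∂_1 = 7 − 6 = 1, and the invariant factors of ∂_1 are all 1, so H_0 ≅ Z.
  H_1: rank ker ∂_1 − rank ∂_2 = (21 − 6) − 13 = 2, and the invariant factors of ∂_2 are all 1, so H_1 ≅ Z^2.
  H_2: rank ker ∂_2 − rank ∂_3 = (14 − 13) − 0 = 1, and there is no ∂_3, so H_2 ≅ Z.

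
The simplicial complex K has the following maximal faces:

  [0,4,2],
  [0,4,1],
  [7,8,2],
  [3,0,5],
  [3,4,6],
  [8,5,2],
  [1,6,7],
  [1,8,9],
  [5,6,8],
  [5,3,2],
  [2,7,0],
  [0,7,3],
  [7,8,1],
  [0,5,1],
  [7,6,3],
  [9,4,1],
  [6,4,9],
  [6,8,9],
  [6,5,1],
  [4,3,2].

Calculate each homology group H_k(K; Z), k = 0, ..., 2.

H_0 = Z,  H_1 = Z ⊕ Z/2,  H_2 = 0.

K has 10 vertices, 30 edges, 20 triangles.
rank ∂_0 = 0, rank ∂_1 = 9 ⇒ b_0 = 10 − 0 − 9 = 1; all invariant factors of ∂_1 are 1 so no torsion. So H_0 ≅ Z.
rank ∂_1 = 9, rank ∂_2 = 20 ⇒ b_1 = 30 − 9 − 20 = 1; ∂_2 has invariant factor(s) [2] giving torsion. So H_1 ≅ Z ⊕ Z/2.
rank ∂_2 = 20, rank ∂_3 = 0 ⇒ b_2 = 20 − 20 − 0 = 0. So H_2 ≅ 0.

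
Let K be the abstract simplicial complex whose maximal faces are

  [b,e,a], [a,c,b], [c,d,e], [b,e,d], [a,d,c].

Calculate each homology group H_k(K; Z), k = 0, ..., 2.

H_0 = Z,  H_1 = Z,  H_2 = 0.

Take the total order a < b < c < d < e on the vertex set. Then K (dimension 2) consists of the simplices:

  0-simplices (5): a, b, c, d, e
  1-simplices (10): ab, ac, ad, ae, bc, bd, be, cd, ce, de
  2-simplices (5): abc, abe, acd, bde, cde

Hence C_0 ≅ Z^5, C_1 ≅ Z^10, C_2 ≅ Z^5.

Boundary ∂_1: C_1 → C_0 sends each edge [p,q] (with p < q) to q − p.
The 5×10 boundary matrix has rank 4 and Smith normal form diag(1,1,1,1).

∂_2: C_2 → C_1 acts by ∂[p,q,r] = [q,r] − [p,r] + [p,q]. For instance
  ∂cde = de − ce + cd,
  ∂bde = de − be + bd.
As a 10×5 matrix over Z this has rank 5, with invariant factors (1,1,1,1,1).

From H_k ≅ ker(∂_k) / im(∂_{k+1}) we obtain:

  H_0: rank C_0 − rank ∂_1 = 5 − 4 = 1, and the invariant factors of ∂_1 are all 1, so H_0 = Z.
  H_1: rank ker ∂_1 − rank ∂_2 = (10 − 4) − 5 = 1, and the invariant factors of ∂_2 are all 1, so H_1 = Z.
  H_2: rank ker ∂_2 − rank ∂_3 = (5 − 5) − 0 = 0, and there is no ∂_3, so H_2 = 0.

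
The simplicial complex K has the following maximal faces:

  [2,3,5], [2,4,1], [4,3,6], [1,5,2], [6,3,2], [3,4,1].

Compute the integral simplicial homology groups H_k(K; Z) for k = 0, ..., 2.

H_0 = Z,  H_1 = Z,  H_2 = 0.

We work with the vertex ordering 1 < 2 < 3 < 4 < 5 < 6. The simplices of K, each written with vertices in increasing order, are:

  0-simplices (6): [1], [2], [3], [4], [5], [6]
  1-simplices (12): [1,2], [1,3], [1,4], [1,5], [2,3], [2,4], [2,5], [2,6], [3,4], [3,5], [3,6], [4,6]
  2-simplices (6): [1,2,4], [1,2,5], [1,3,4], [2,3,5], [2,3,6], [3,4,6]

giving chain groups C_0 ≅ Z^6, C_1 ≅ Z^12, C_2 ≅ Z^6.

Boundary ∂_1: C_1 → C_0 is given by ∂[p,q] = [q] − [p]. For instance
  ∂[3,4] = [4] − [3].
This gives a 6×12 integer matrix of rank 5; reducing to Smith normal form yields diagonal entries (1,1,1,1,1).

∂_2: C_2 → C_1 acts by ∂[p,q,r] = [q,r] − [p,r] + [p,q]. For instance
  ∂[2,3,6] = [3,6] − [2,6] + [2,3],
  ∂[3,4,6] = [4,6] − [3,6] + [3,4].
The resulting 12×6 matrix has rank 6, and its Smith normal form has invariant factors (1,1,1,1,1,1).

Reading off H_k = ker ∂_k / im ∂_{k+1}:

  H_0: rank C_0 − rank ∂_1 = 6 − 5 = 1, and the invariant factors of ∂_1 are all 1, so H_0 ≅ Z.
  H_1: rank ker ∂_1 − rank ∂_2 = (12 − 5) − 6 = 1, and the invariant factors of ∂_2 are all 1, so H_1 ≅ Z.
  H_2: rank ker ∂_2 − rank ∂_3 = (6 − 6) − 0 = 0, and there is no ∂_3, so H_2 ≅ 0.

(K is a triangulation of the cylinder S^1 x I.)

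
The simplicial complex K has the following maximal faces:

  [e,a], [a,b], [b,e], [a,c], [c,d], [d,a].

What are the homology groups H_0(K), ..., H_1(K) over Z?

K has 5 vertices, 6 edges.
rank ∂_0 = 0, rank ∂_1 = 4 ⇒ b_0 = 5 − 0 − 4 = 1; all invariant factors of ∂_1 are 1 so no torsion. So H_0 = Z.
rank ∂_1 = 4, rank ∂_2 = 0 ⇒ b_1 = 6 − 4 − 0 = 2. So H_1 = Z^2.

H_0 ≅ Z,  H_1 ≅ Z^2.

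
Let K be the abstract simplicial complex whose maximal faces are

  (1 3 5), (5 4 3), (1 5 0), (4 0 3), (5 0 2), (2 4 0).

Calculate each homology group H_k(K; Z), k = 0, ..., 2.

H_0 ≅ Z,  H_1 ≅ Z,  H_2 = 0.

Fix the vertex order 0 < 1 < 2 < 3 < 4 < 5 and write every simplex with vertices in increasing order. Then dim K = 2 and the simplices of K are:

  0-simplices (6): [0], [1], [2], [3], [4], [5]
  1-simplices (12): [0,1], [0,2], [0,3], [0,4], [0,5], [1,3], [1,5], [2,4], [2,5], [3,4], [3,5], [4,5]
  2-simplices (6): [0,1,5], [0,2,4], [0,2,5], [0,3,4], [1,3,5], [3,4,5]

giving chain groups C_0 ≅ Z^6, C_1 ≅ Z^12, C_2 ≅ Z^6.

Boundary ∂_1: C_1 → C_0 is given by ∂[p,q] = [q] − [p]. For instance
  ∂[3,4] = [4] − [3].
As a 6×12 matrix over Z this has rank 5, with invariant factors (1,1,1,1,1).

The boundary map ∂_2: C_2 → C_1 acts by ∂[p,q,r] = [q,r] − [p,r] + [p,q]. For instance
  ∂[0,3,4] = [3,4] − [0,4] + [0,3],
  ∂[0,1,5] = [1,5] − [0,5] + [0,1].
The resulting 12×6 matrix has rank 6, and its Smith normal form has invariant factors (1,1,1,1,1,1).

Reading off H_k = ker ∂_k / im ∂_{k+1}:

  H_0: rank C_0 − rank ∂_1 = 6 − 5 = 1, and the invariant factors of ∂_1 are all 1, so H_0 ≅ Z.
  H_1: rank ker ∂_1 − rank ∂_2 = (12 − 5) − 6 = 1, and the invariant factors of ∂_2 are all 1, so H_1 ≅ Z.
  H_2: rank ker ∂_2 − rank ∂_3 = (6 − 6) − 0 = 0, and there is no ∂_3, so H_2 ≅ 0.

As a check, the Euler characteristic is 6 − 12 + 6 = 0, which agrees with 1 − 1 + 0 = 0.
(K is a triangulation of the cylinder S^1 x I.)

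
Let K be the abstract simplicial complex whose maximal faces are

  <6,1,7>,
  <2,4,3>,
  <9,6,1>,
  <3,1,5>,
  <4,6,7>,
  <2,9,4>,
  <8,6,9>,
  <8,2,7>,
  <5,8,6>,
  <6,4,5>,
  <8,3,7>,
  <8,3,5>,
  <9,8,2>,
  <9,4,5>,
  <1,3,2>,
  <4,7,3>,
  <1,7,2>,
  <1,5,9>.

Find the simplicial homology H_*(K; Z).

Fix the vertex order 1 < 2 < 3 < 4 < 5 < 6 < 7 < 8 < 9 and write every simplex with vertices in increasing order. Then dim K = 2 and the simplices of K are:

  0-simplices (9): [1], [2], [3], [4], [5], [6], [7], [8], [9]
  1-simplices (27): (27 of them)
  2-simplices (18): [1,2,3], [1,2,7], [1,3,5], [1,5,9], [1,6,7], [1,6,9], [2,3,4], [2,4,9], [2,7,8], [2,8,9], [3,4,7], [3,5,8], [3,7,8], [4,5,6], [4,5,9], [4,6,7], [5,6,8], [6,8,9]

Hence C_0 ≅ Z^9, C_1 ≅ Z^27, C_2 ≅ Z^18.

Boundary ∂_1: C_1 → C_0 maps an edge to its endpoints' difference, ∂[p,q] = q − p. For instance
  ∂[8,9] = [9] − [8].
The resulting 9×27 matrix has rank 8, and its Smith normal form has invariant factors (1,1,1,1,1,1,1,1).

Boundary ∂_2: C_2 → C_1 acts by ∂[p,q,r] = [q,r] − [p,r] + [p,q]. For instance
  ∂[4,5,6] = [5,6] − [4,6] + [4,5],
  ∂[1,2,3] = [2,3] − [1,3] + [1,2].
As a 27×18 matrix over Z this has rank 18, with invariant factors (1,1,1,1,1,1,1,1,1,1,1,1,1,1,1,1,1,2).

Reading off H_k = ker ∂_k / im ∂_{k+1}:

  H_0: rank C_0 − rank ∂_1 = 9 − 8 = 1, and the invariant factors of ∂_1 are all 1, so H_0 ≅ Z.
  H_1: rank ker ∂_1 − rank ∂_2 = (27 − 8) − 18 = 1, and ∂_2 has invariant factor 2 > 1, so H_1 ≅ Z ⊕ Z_2.
  H_2: rank ker ∂_2 − rank ∂_3 = (18 − 18) − 0 = 0, and there is no ∂_3, so H_2 ≅ 0.

H_0 ≅ Z,  H_1 ≅ Z ⊕ Z_2,  H_2 = 0.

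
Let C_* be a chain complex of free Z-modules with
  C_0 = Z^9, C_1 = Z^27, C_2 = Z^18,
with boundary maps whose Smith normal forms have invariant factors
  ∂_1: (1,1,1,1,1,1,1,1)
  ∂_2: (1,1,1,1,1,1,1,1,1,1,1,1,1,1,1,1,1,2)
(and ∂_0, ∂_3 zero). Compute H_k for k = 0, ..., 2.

H_0 = Z,  H_1 = Z ⊕ Z/2Z,  H_2 = 0.

H_0: b_0 = 9 − 0 − 8 = 1; torsion from ∂_1 factors > 1: none. So H_0 = Z.
H_1: b_1 = 27 − 8 − 18 = 1; torsion from ∂_2 factors > 1: [2]. So H_1 = Z ⊕ Z/2Z.
H_2: b_2 = 18 − 18 − 0 = 0; torsion from ∂_3 factors > 1: none. So H_2 = 0.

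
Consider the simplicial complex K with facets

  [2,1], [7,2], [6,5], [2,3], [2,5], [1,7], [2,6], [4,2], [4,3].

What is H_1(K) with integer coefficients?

Take the total order 1 < 2 < 3 < 4 < 5 < 6 < 7 on the vertex set. Then K (dimension 1) consists of the simplices:

  0-simplices (7): [1], [2], [3], [4], [5], [6], [7]
  1-simplices (9): [1,2], [1,7], [2,3], [2,4], [2,5], [2,6], [2,7], [3,4], [5,6]

giving chain groups C_0 ≅ Z^7, C_1 ≅ Z^9.

Boundary ∂_1: C_1 → C_0 sends each edge [p,q] (with p < q) to q − p.
The resulting 7×9 matrix has rank 6, and its Smith normal form has invariant factors (1,1,1,1,1,1).

From H_k ≅ ker(∂_k) / im(∂_{k+1}) we obtain:

  H_1: rank ker ∂_1 − rank ∂_2 = (9 − 6) − 0 = 3, and there is no ∂_2, so H_1 ≅ Z^3.

H_1 = Z^3.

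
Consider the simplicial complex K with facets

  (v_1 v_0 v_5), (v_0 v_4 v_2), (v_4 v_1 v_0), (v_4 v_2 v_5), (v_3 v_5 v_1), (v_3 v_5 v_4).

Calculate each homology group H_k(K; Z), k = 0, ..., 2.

H_0 = Z,  H_1 = Z,  H_2 = 0.

Fix the vertex order v_0 < v_1 < v_2 < v_3 < v_4 < v_5 and write every simplex with vertices in increasing order. Then dim K = 2 and the simplices of K are:

  0-simplices (6): [v_0], [v_1], [v_2], [v_3], [v_4], [v_5]
  1-simplices (12): [v_0,v_1], [v_0,v_2], [v_0,v_4], [v_0,v_5], [v_1,v_3], [v_1,v_4], [v_1,v_5], [v_2,v_4], [v_2,v_5], [v_3,v_4], [v_3,v_5], [v_4,v_5]
  2-simplices (6): [v_0,v_1,v_4], [v_0,v_1,v_5], [v_0,v_2,v_4], [v_1,v_3,v_5], [v_2,v_4,v_5], [v_3,v_4,v_5]

Hence C_0 ≅ Z^6, C_1 ≅ Z^12, C_2 ≅ Z^6.

Boundary ∂_1: C_1 → C_0 sends each edge [p,q] (with p < q) to q − p. For instance
  ∂[v_0,v_1] = [v_1] − [v_0].
The 6×12 boundary matrix has rank 5 and Smith normal form diag(1,1,1,1,1).

Boundary ∂_2: C_2 → C_1 sends each 2-simplex [p,q,r] to [q,r] − [p,r] + [p,q]. For instance
  ∂[v_0,v_1,v_4] = [v_1,v_4] − [v_0,v_4] + [v_0,v_1],
  ∂[v_1,v_3,v_5] = [v_3,v_5] − [v_1,v_5] + [v_1,v_3].
The 12×6 boundary matrix has rank 6 and Smith normal form diag(1,1,1,1,1,1).

Computing H_k = (kernel of ∂_k) / (image of ∂_{k+1}):

  H_0: rank C_0 − rank ∂_1 = 6 − 5 = 1, and the invariant factors of ∂_1 are all 1, so H_0 ≅ Z.
  H_1: rank ker ∂_1 − rank ∂_2 = (12 − 5) − 6 = 1, and the invariant factors of ∂_2 are all 1, so H_1 ≅ Z.
  H_2: rank ker ∂_2 − rank ∂_3 = (6 − 6) − 0 = 0, and there is no ∂_3, so H_2 ≅ 0.

(K is a triangulation of the cylinder S^1 x I.)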